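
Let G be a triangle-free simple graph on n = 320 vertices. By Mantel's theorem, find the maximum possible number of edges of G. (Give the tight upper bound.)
ex(320, K_3) = ⌊320^2/4⌋ = 25600

Mantel (1907): a triangle-free graph on n vertices has at most ⌊n^2/4⌋ edges, with equality for the complete bipartite graph K_{⌊n/2⌋, ⌈n/2⌉}. For n = 320: ⌊320^2/4⌋ = ⌊102400/4⌋ = 25600. The extremal graph is K_{160, 160}, which has 160·160 = 25600 edges.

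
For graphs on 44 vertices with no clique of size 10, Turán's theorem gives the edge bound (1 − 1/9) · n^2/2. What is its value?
Turán density bound = (8/9) · 44^2/2 = 7744/9 ≈ 860.4444

Turán's theorem: ex(n, K_{r+1}) is achieved by the complete r-partite Turán graph T(n, r) with parts as balanced as possible, and is at most (1 − 1/r) · n^2/2. For r = 9, n = 44: the density bound is (8/9) · 1936/2 = 7744/9 ≈ 860.4444. The integer-valued extremum is e(T(44, 9)) = 860, which is strictly less than the density bound 7744/9 since 9 ∤ 44 (the parts of T(44, 9) cannot all be equal).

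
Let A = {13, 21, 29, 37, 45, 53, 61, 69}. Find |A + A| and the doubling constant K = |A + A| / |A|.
K = |A + A| / |A| = 15/8

Enumerate A + A = {a + b : a, b ∈ A}. With |A| = 8, there are |A|^2 = 64 ordered sum pairs; collecting distinct values, A + A = {26, 34, 42, 50, 58, 66, 74, 82, 90, 98, 106, 114, 122, 130, 138}, so |A + A| = 15. Thus K = 15/8. Here |A + A| = 2|A| − 1 = 15, the minimum possible — so K = 15/8 is minimal, which holds iff A is an arithmetic progression.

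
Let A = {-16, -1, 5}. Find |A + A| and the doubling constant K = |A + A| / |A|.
K = |A + A| / |A| = 6/3 = 2

Enumerate A + A = {a + b : a, b ∈ A}. With |A| = 3, there are |A|^2 = 9 ordered sum pairs; collecting distinct values, A + A = {-32, -17, -11, -2, 4, 10}, so |A + A| = 6. Thus K = 6/3 = 2. For comparison, the minimum possible |A + A| over all 3-element sets is 2·3 − 1 = 5 (so min K = 5/3), attained only by arithmetic progressions.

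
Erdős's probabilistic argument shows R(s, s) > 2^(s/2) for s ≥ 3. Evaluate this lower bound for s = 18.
2^(18/2) = 512; so R(18, 18) > 512

Colour each edge of K_n uniformly at random with red/blue. The expected number of monochromatic K_18 is C(n, 18) · 2 · 2^(−C(18,2)). If C(n, 18) · 2^(1 − C(18,2)) < 1, then with positive probability no monochromatic K_18 exists, so R(18, 18) > n. The standard estimate C(n, 18) ≤ n^18/18! shows this inequality holds whenever n ≤ 2^(18/2) (since 18! · 2^(C(18,2) − 1) > 2^(18^2/2) ≥ n^18). Hence R(18, 18) > 2^(18/2) = 512.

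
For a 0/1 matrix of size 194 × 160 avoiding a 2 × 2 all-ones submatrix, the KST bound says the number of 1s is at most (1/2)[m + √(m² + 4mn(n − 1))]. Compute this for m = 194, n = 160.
z(194, 160; 2, 2) ≤ (1/2)[194 + √(194² + 4·194·160·159)] = (1/2)[194 + √19779076] = 2320.6837

Kővári–Sós–Turán: let r_1, ..., r_194 be the row sums and z = Σ r_i the total number of 1s. Each pair of columns can share at most one row with both entries 1 (else a 2×2 all-ones block appears), so Σ_i C(r_i, 2) ≤ C(160, 2) = 12720. By convexity Σ_i C(r_i, 2) ≥ 194·C(z/194, 2) = z(z − 194)/(2·194), giving z² − 194z − 194·160·159 ≤ 0 and hence z ≤ (1/2)[194 + √(37636 + 4·4935360)] = (1/2)[194 + √19779076] ≈ (1/2)(194 + 4447.3673) = 2320.6837.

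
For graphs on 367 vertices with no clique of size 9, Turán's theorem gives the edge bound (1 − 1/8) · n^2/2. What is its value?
Turán density bound = (7/8) · 367^2/2 = 942823/16 ≈ 58926.4375

Turán's theorem: ex(n, K_{r+1}) is achieved by the complete r-partite Turán graph T(n, r) with parts as balanced as possible, and is at most (1 − 1/r) · n^2/2. For r = 8, n = 367: the density bound is (7/8) · 134689/2 = 942823/16 ≈ 58926.4375. The integer-valued extremum is e(T(367, 8)) = 58926, which is strictly less than the density bound 942823/16 since 8 ∤ 367 (the parts of T(367, 8) cannot all be equal).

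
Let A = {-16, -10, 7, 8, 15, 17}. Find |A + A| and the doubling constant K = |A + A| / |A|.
K = |A + A| / |A| = 21/6 = 7/2

Enumerate A + A = {a + b : a, b ∈ A}. With |A| = 6, there are |A|^2 = 36 ordered sum pairs; collecting distinct values, A + A = {-32, -26, -20, -9, -8, -3, -2, -1, 1, 5, 7, 14, 15, 16, 22, 23, 24, 25, 30, 32, 34}, so |A + A| = 21. Thus K = 21/6 = 7/2. For comparison, the minimum possible |A + A| over all 6-element sets is 2·6 − 1 = 11 (so min K = 11/6), attained only by arithmetic progressions.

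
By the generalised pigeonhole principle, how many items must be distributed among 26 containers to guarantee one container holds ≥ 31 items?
n = (31 − 1)·26 + 1 = 781

By the generalised pigeonhole principle, to guarantee some box contains ≥ r objects we need more than (r − 1) · k objects total. Threshold: n = (r − 1) · k + 1. With r = 31 and k = 26: n = 30 · 26 + 1 = 780 + 1 = 781. For n = 780 = 30 · 26, we can put exactly 30 objects in every box, avoiding 31 in any single one — so 781 is tight.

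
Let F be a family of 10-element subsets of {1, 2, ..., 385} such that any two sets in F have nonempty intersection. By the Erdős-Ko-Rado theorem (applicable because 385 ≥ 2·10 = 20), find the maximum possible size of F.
max |F| = C(384, 9) = 455196700703112576

The Erdős-Ko-Rado theorem states: for n ≥ 2k, an intersecting family of k-subsets of an n-element set has size at most C(n − 1, k − 1), with equality for 'star' families {A ⊆ [n] : |A| = k, i ∈ A} (fix an element i). For n = 385, k = 10: C(384, 9) = 455196700703112576.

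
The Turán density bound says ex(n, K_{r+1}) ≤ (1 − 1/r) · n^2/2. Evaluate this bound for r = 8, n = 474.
Turán density bound = (7/8) · 474^2/2 = 393183/4 ≈ 98295.75

Turán's theorem: ex(n, K_{r+1}) is achieved by the complete r-partite Turán graph T(n, r) with parts as balanced as possible, and is at most (1 − 1/r) · n^2/2. For r = 8, n = 474: the density bound is (7/8) · 224676/2 = 393183/4 ≈ 98295.75. The integer-valued extremum is e(T(474, 8)) = 98295, which is strictly less than the density bound 393183/4 since 8 ∤ 474 (the parts of T(474, 8) cannot all be equal).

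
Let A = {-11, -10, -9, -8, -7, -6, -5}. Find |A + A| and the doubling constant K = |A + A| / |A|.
K = |A + A| / |A| = 13/7

Enumerate A + A = {a + b : a, b ∈ A}. With |A| = 7, there are |A|^2 = 49 ordered sum pairs; collecting distinct values, A + A = {-22, -21, -20, -19, -18, -17, -16, -15, -14, -13, -12, -11, -10}, so |A + A| = 13. Thus K = 13/7. Here |A + A| = 2|A| − 1 = 13, the minimum possible — so K = 13/7 is minimal, which holds iff A is an arithmetic progression.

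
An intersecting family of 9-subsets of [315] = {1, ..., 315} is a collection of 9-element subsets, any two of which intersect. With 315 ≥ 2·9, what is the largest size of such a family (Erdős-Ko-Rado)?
max |F| = C(314, 8) = 2142287286510943

The Erdős-Ko-Rado theorem states: for n ≥ 2k, an intersecting family of k-subsets of an n-element set has size at most C(n − 1, k − 1), with equality for 'star' families {A ⊆ [n] : |A| = k, i ∈ A} (fix an element i). For n = 315, k = 9: C(314, 8) = 2142287286510943.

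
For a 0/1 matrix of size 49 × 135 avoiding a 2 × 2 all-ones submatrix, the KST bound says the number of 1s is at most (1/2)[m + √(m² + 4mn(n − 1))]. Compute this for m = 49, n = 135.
z(49, 135; 2, 2) ≤ (1/2)[49 + √(49² + 4·49·135·134)] = (1/2)[49 + √3548041] = 966.3122

Kővári–Sós–Turán: let r_1, ..., r_49 be the row sums and z = Σ r_i the total number of 1s. Each pair of columns can share at most one row with both entries 1 (else a 2×2 all-ones block appears), so Σ_i C(r_i, 2) ≤ C(135, 2) = 9045. By convexity Σ_i C(r_i, 2) ≥ 49·C(z/49, 2) = z(z − 49)/(2·49), giving z² − 49z − 49·135·134 ≤ 0 and hence z ≤ (1/2)[49 + √(2401 + 4·886410)] = (1/2)[49 + √3548041] ≈ (1/2)(49 + 1883.6244) = 966.3122.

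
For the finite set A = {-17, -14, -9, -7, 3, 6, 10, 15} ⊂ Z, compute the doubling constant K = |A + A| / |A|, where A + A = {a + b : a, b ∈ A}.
K = |A + A| / |A| = 31/8

Enumerate A + A = {a + b : a, b ∈ A}. With |A| = 8, there are |A|^2 = 64 ordered sum pairs; collecting distinct values, A + A = {-34, -31, -28, -26, -24, -23, -21, -18, -16, -14, -11, -8, -7, -6, -4, -3, -2, -1, 1, 3, 6, 8, 9, 12, 13, 16, 18, 20, 21, 25, 30}, so |A + A| = 31. Thus K = 31/8. For comparison, the minimum possible |A + A| over all 8-element sets is 2·8 − 1 = 15 (so min K = 15/8), attained only by arithmetic progressions.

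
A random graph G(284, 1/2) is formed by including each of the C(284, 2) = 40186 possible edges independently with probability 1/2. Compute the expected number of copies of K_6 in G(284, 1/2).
E[# K_6] = C(284, 6) · (1/2)^C(6, 2) = 691018925604 / 2^15 = 172754731401/8192 ≈ 21088224.047974

For each 6-subset S of vertices (there are C(284, 6) = 691018925604 such S), let X_S = 1 if S induces a K_6 (all C(6, 2) = 15 edges present). Then P(X_S = 1) = (1/2)^15 = 1/32768. By linearity of expectation, E[# K_6] = C(284, 6) · (1/2)^15 = 691018925604 / 32768 = 172754731401/8192 ≈ 21088224.047974.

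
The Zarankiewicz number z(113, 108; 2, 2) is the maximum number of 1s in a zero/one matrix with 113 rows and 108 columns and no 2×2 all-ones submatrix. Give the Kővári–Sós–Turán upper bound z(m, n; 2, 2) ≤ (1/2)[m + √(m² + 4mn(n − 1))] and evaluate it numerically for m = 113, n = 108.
z(113, 108; 2, 2) ≤ (1/2)[113 + √(113² + 4·113·108·107)] = (1/2)[113 + √5236081] = 1200.6242

Kővári–Sós–Turán: let r_1, ..., r_113 be the row sums and z = Σ r_i the total number of 1s. Each pair of columns can share at most one row with both entries 1 (else a 2×2 all-ones block appears), so Σ_i C(r_i, 2) ≤ C(108, 2) = 5778. By convexity Σ_i C(r_i, 2) ≥ 113·C(z/113, 2) = z(z − 113)/(2·113), giving z² − 113z − 113·108·107 ≤ 0 and hence z ≤ (1/2)[113 + √(12769 + 4·1305828)] = (1/2)[113 + √5236081] ≈ (1/2)(113 + 2288.2485) = 1200.6242.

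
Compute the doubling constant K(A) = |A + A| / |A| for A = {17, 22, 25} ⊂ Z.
K = |A + A| / |A| = 6/3 = 2

Enumerate A + A = {a + b : a, b ∈ A}. With |A| = 3, there are |A|^2 = 9 ordered sum pairs; collecting distinct values, A + A = {34, 39, 42, 44, 47, 50}, so |A + A| = 6. Thus K = 6/3 = 2. For comparison, the minimum possible |A + A| over all 3-element sets is 2·3 − 1 = 5 (so min K = 5/3), attained only by arithmetic progressions.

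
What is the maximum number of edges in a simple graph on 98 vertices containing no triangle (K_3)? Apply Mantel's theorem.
ex(98, K_3) = ⌊98^2/4⌋ = 2401

Mantel (1907): a triangle-free graph on n vertices has at most ⌊n^2/4⌋ edges, with equality for the complete bipartite graph K_{⌊n/2⌋, ⌈n/2⌉}. For n = 98: ⌊98^2/4⌋ = ⌊9604/4⌋ = 2401. The extremal graph is K_{49, 49}, which has 49·49 = 2401 edges.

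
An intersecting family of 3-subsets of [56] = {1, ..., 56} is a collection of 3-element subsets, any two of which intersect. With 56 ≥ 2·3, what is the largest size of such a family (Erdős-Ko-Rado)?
max |F| = C(55, 2) = 1485

The Erdős-Ko-Rado theorem states: for n ≥ 2k, an intersecting family of k-subsets of an n-element set has size at most C(n − 1, k − 1), with equality for 'star' families {A ⊆ [n] : |A| = k, i ∈ A} (fix an element i). For n = 56, k = 3: C(55, 2) = 1485.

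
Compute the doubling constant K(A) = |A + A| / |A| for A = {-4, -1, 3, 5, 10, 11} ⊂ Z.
K = |A + A| / |A| = 19/6

Enumerate A + A = {a + b : a, b ∈ A}. With |A| = 6, there are |A|^2 = 36 ordered sum pairs; collecting distinct values, A + A = {-8, -5, -2, -1, 1, 2, 4, 6, 7, 8, 9, 10, 13, 14, 15, 16, 20, 21, 22}, so |A + A| = 19. Thus K = 19/6. For comparison, the minimum possible |A + A| over all 6-element sets is 2·6 − 1 = 11 (so min K = 11/6), attained only by arithmetic progressions.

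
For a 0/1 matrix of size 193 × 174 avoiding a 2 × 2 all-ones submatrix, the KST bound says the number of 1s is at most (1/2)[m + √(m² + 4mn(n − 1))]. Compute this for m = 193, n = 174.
z(193, 174; 2, 2) ≤ (1/2)[193 + √(193² + 4·193·174·173)] = (1/2)[193 + √23275993] = 2508.76

Kővári–Sós–Turán: let r_1, ..., r_193 be the row sums and z = Σ r_i the total number of 1s. Each pair of columns can share at most one row with both entries 1 (else a 2×2 all-ones block appears), so Σ_i C(r_i, 2) ≤ C(174, 2) = 15051. By convexity Σ_i C(r_i, 2) ≥ 193·C(z/193, 2) = z(z − 193)/(2·193), giving z² − 193z − 193·174·173 ≤ 0 and hence z ≤ (1/2)[193 + √(37249 + 4·5809686)] = (1/2)[193 + √23275993] ≈ (1/2)(193 + 4824.52) = 2508.76.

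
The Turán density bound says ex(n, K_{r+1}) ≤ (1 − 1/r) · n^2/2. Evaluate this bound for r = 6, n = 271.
Turán density bound = (5/6) · 271^2/2 = 367205/12 ≈ 30600.4167

Turán's theorem: ex(n, K_{r+1}) is achieved by the complete r-partite Turán graph T(n, r) with parts as balanced as possible, and is at most (1 − 1/r) · n^2/2. For r = 6, n = 271: the density bound is (5/6) · 73441/2 = 367205/12 ≈ 30600.4167. The integer-valued extremum is e(T(271, 6)) = 30600, which is strictly less than the density bound 367205/12 since 6 ∤ 271 (the parts of T(271, 6) cannot all be equal).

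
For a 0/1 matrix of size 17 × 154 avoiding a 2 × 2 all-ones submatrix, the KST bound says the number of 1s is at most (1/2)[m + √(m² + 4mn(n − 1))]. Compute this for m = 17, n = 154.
z(17, 154; 2, 2) ≤ (1/2)[17 + √(17² + 4·17·154·153)] = (1/2)[17 + √1602505] = 641.4504

Kővári–Sós–Turán: let r_1, ..., r_17 be the row sums and z = Σ r_i the total number of 1s. Each pair of columns can share at most one row with both entries 1 (else a 2×2 all-ones block appears), so Σ_i C(r_i, 2) ≤ C(154, 2) = 11781. By convexity Σ_i C(r_i, 2) ≥ 17·C(z/17, 2) = z(z − 17)/(2·17), giving z² − 17z − 17·154·153 ≤ 0 and hence z ≤ (1/2)[17 + √(289 + 4·400554)] = (1/2)[17 + √1602505] ≈ (1/2)(17 + 1265.9009) = 641.4504.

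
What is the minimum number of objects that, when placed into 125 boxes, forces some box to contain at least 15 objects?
n = (15 − 1)·125 + 1 = 1751

By the generalised pigeonhole principle, to guarantee some box contains ≥ r objects we need more than (r − 1) · k objects total. Threshold: n = (r − 1) · k + 1. With r = 15 and k = 125: n = 14 · 125 + 1 = 1750 + 1 = 1751. For n = 1750 = 14 · 125, we can put exactly 14 objects in every box, avoiding 15 in any single one — so 1751 is tight.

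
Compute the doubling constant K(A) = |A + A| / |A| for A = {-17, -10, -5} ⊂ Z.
K = |A + A| / |A| = 6/3 = 2

Enumerate A + A = {a + b : a, b ∈ A}. With |A| = 3, there are |A|^2 = 9 ordered sum pairs; collecting distinct values, A + A = {-34, -27, -22, -20, -15, -10}, so |A + A| = 6. Thus K = 6/3 = 2. For comparison, the minimum possible |A + A| over all 3-element sets is 2·3 − 1 = 5 (so min K = 5/3), attained only by arithmetic progressions.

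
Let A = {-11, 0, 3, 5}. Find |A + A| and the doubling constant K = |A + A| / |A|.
K = |A + A| / |A| = 10/4 = 5/2

Enumerate A + A = {a + b : a, b ∈ A}. With |A| = 4, there are |A|^2 = 16 ordered sum pairs; collecting distinct values, A + A = {-22, -11, -8, -6, 0, 3, 5, 6, 8, 10}, so |A + A| = 10. Thus K = 10/4 = 5/2. For comparison, the minimum possible |A + A| over all 4-element sets is 2·4 − 1 = 7 (so min K = 7/4), attained only by arithmetic progressions.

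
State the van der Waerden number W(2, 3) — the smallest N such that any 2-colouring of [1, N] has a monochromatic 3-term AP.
W(2, 3) = 9

Lower bound: the 2-colouring RRBBRRBB of {1, ..., 8} (R at positions {1, 2, 5, 6}, B at {3, 4, 7, 8}) contains no monochromatic 3-term AP, so W(2, 3) > 8. Upper bound: a case analysis on any 2-colouring of {1, ..., 9} forces such an AP. Hence W(2, 3) = 9.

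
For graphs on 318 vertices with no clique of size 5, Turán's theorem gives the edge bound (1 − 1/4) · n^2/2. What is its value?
Turán density bound = (3/4) · 318^2/2 = 75843/2 ≈ 37921.5

Turán's theorem: ex(n, K_{r+1}) is achieved by the complete r-partite Turán graph T(n, r) with parts as balanced as possible, and is at most (1 − 1/r) · n^2/2. For r = 4, n = 318: the density bound is (3/4) · 101124/2 = 75843/2 ≈ 37921.5. The integer-valued extremum is e(T(318, 4)) = 37921, which is strictly less than the density bound 75843/2 since 4 ∤ 318 (the parts of T(318, 4) cannot all be equal).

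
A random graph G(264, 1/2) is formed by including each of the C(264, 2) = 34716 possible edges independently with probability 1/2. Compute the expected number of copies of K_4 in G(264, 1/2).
E[# K_4] = C(264, 4) · (1/2)^C(4, 2) = 197829126 / 2^6 = 98914563/32 = 3091080.09375

For each 4-subset S of vertices (there are C(264, 4) = 197829126 such S), let X_S = 1 if S induces a K_4 (all C(4, 2) = 6 edges present). Then P(X_S = 1) = (1/2)^6 = 1/64. By linearity of expectation, E[# K_4] = C(264, 4) · (1/2)^6 = 197829126 / 64 = 98914563/32 = 3091080.09375.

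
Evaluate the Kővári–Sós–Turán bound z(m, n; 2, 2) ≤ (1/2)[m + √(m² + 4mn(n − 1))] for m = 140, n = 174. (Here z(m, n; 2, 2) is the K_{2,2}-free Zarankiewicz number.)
z(140, 174; 2, 2) ≤ (1/2)[140 + √(140² + 4·140·174·173)] = (1/2)[140 + √16876720] = 2124.0643

Kővári–Sós–Turán: let r_1, ..., r_140 be the row sums and z = Σ r_i the total number of 1s. Each pair of columns can share at most one row with both entries 1 (else a 2×2 all-ones block appears), so Σ_i C(r_i, 2) ≤ C(174, 2) = 15051. By convexity Σ_i C(r_i, 2) ≥ 140·C(z/140, 2) = z(z − 140)/(2·140), giving z² − 140z − 140·174·173 ≤ 0 and hence z ≤ (1/2)[140 + √(19600 + 4·4214280)] = (1/2)[140 + √16876720] ≈ (1/2)(140 + 4108.1285) = 2124.0643.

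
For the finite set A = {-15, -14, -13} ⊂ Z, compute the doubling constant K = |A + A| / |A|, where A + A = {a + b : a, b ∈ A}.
K = |A + A| / |A| = 5/3

Enumerate A + A = {a + b : a, b ∈ A}. With |A| = 3, there are |A|^2 = 9 ordered sum pairs; collecting distinct values, A + A = {-30, -29, -28, -27, -26}, so |A + A| = 5. Thus K = 5/3. Here |A + A| = 2|A| − 1 = 5, the minimum possible — so K = 5/3 is minimal, which holds iff A is an arithmetic progression.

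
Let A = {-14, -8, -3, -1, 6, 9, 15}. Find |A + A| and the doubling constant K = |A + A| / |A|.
K = |A + A| / |A| = 25/7

Enumerate A + A = {a + b : a, b ∈ A}. With |A| = 7, there are |A|^2 = 49 ordered sum pairs; collecting distinct values, A + A = {-28, -22, -17, -16, -15, -11, -9, -8, -6, -5, -4, -2, 1, 3, 5, 6, 7, 8, 12, 14, 15, 18, 21, 24, 30}, so |A + A| = 25. Thus K = 25/7. For comparison, the minimum possible |A + A| over all 7-element sets is 2·7 − 1 = 13 (so min K = 13/7), attained only by arithmetic progressions.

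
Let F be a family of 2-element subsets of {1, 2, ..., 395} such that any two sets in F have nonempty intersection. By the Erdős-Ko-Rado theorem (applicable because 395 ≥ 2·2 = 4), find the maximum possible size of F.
max |F| = C(394, 1) = 394

Erdős-Ko-Rado (1961): when n ≥ 2k, max |F| = C(n−1, k−1). The bound is attained by the star {A : i ∈ A} for any fixed i ∈ [n]. Here C(395−1, 2−1) = C(394, 1) = 394.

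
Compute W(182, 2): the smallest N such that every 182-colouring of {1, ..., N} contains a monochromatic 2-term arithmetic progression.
W(182, 2) = 182 + 1 = 183

A 2-term AP is any pair of integers, so a monochromatic 2-AP exists iff some colour is used at least twice. With 182 colours, the colouring i ↦ i on {1, ..., 182} uses each colour once, avoiding any monochromatic pair, so W(182, 2) > 182. For {1, ..., 183}, pigeonhole forces two integers of the same colour, which form a monochromatic 2-AP. Hence W(182, 2) = 183.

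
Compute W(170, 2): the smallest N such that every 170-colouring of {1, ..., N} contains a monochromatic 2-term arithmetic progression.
W(170, 2) = 170 + 1 = 171

A 2-term AP is any pair of integers, so a monochromatic 2-AP exists iff some colour is used at least twice. With 170 colours, the colouring i ↦ i on {1, ..., 170} uses each colour once, avoiding any monochromatic pair, so W(170, 2) > 170. For {1, ..., 171}, pigeonhole forces two integers of the same colour, which form a monochromatic 2-AP. Hence W(170, 2) = 171.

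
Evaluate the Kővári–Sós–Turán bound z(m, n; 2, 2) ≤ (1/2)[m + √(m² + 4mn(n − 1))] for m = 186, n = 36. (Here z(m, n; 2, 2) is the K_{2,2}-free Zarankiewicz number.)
z(186, 36; 2, 2) ≤ (1/2)[186 + √(186² + 4·186·36·35)] = (1/2)[186 + √972036] = 585.9594

Kővári–Sós–Turán: let r_1, ..., r_186 be the row sums and z = Σ r_i the total number of 1s. Each pair of columns can share at most one row with both entries 1 (else a 2×2 all-ones block appears), so Σ_i C(r_i, 2) ≤ C(36, 2) = 630. By convexity Σ_i C(r_i, 2) ≥ 186·C(z/186, 2) = z(z − 186)/(2·186), giving z² − 186z − 186·36·35 ≤ 0 and hence z ≤ (1/2)[186 + √(34596 + 4·234360)] = (1/2)[186 + √972036] ≈ (1/2)(186 + 985.9189) = 585.9594.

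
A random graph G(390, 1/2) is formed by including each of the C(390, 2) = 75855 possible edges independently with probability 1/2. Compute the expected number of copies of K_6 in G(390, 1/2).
E[# K_6] = C(390, 6) · (1/2)^C(6, 2) = 4701889697505 / 2^15 ≈ 143490286.178741

For each 6-subset S of vertices (there are C(390, 6) = 4701889697505 such S), let X_S = 1 if S induces a K_6 (all C(6, 2) = 15 edges present). Then P(X_S = 1) = (1/2)^15 = 1/32768. By linearity of expectation, E[# K_6] = C(390, 6) · (1/2)^15 = 4701889697505 / 32768 ≈ 143490286.178741.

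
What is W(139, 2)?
W(139, 2) = 139 + 1 = 140

A 2-term AP is any pair of integers, so a monochromatic 2-AP exists iff some colour is used at least twice. With 139 colours, the colouring i ↦ i on {1, ..., 139} uses each colour once, avoiding any monochromatic pair, so W(139, 2) > 139. For {1, ..., 140}, pigeonhole forces two integers of the same colour, which form a monochromatic 2-AP. Hence W(139, 2) = 140.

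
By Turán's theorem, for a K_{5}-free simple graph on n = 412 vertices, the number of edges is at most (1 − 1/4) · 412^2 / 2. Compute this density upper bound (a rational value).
Turán density bound = (3/4) · 412^2/2 = 63654

Turán's theorem: ex(n, K_{r+1}) is achieved by the complete r-partite Turán graph T(n, r) with parts as balanced as possible, and is at most (1 − 1/r) · n^2/2. For r = 4, n = 412: the density bound is (3/4) · 169744/2 = 63654. Since 4 ∣ 412, the Turán graph T(412, 4) has parts of equal size 103, and its edge count e(T(412, 4)) = 63654 attains the density bound exactly.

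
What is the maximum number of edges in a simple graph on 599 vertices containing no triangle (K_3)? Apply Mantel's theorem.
ex(599, K_3) = ⌊599^2/4⌋ = 89700

Mantel (1907): a triangle-free graph on n vertices has at most ⌊n^2/4⌋ edges, with equality for the complete bipartite graph K_{⌊n/2⌋, ⌈n/2⌉}. For n = 599: ⌊599^2/4⌋ = ⌊358801/4⌋ = 89700. The extremal graph is K_{299, 300}, which has 299·300 = 89700 edges.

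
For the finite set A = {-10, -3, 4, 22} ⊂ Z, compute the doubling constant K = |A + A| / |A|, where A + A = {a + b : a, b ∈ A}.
K = |A + A| / |A| = 9/4

Enumerate A + A = {a + b : a, b ∈ A}. With |A| = 4, there are |A|^2 = 16 ordered sum pairs; collecting distinct values, A + A = {-20, -13, -6, 1, 8, 12, 19, 26, 44}, so |A + A| = 9. Thus K = 9/4. For comparison, the minimum possible |A + A| over all 4-element sets is 2·4 − 1 = 7 (so min K = 7/4), attained only by arithmetic progressions.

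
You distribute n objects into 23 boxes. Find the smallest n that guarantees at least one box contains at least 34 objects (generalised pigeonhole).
n = (34 − 1)·23 + 1 = 760

By the generalised pigeonhole principle, to guarantee some box contains ≥ r objects we need more than (r − 1) · k objects total. Threshold: n = (r − 1) · k + 1. With r = 34 and k = 23: n = 33 · 23 + 1 = 759 + 1 = 760. For n = 759 = 33 · 23, we can put exactly 33 objects in every box, avoiding 34 in any single one — so 760 is tight.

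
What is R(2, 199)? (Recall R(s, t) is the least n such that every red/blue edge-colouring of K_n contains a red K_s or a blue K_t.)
R(2, 199) = 199

R(2, k) = k for all k ≥ 2: in a 2-colouring of K_k, either some edge is red (a red K_2) or all edges are blue (a blue K_k). And K_{198} coloured all-blue has no blue K_199, so R(2, 199) > 198. Hence R(2, 199) = 199.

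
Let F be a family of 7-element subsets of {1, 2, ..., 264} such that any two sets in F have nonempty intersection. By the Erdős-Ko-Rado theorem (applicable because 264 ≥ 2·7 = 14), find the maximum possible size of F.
max |F| = C(263, 6) = 433968161991

Erdős-Ko-Rado (1961): when n ≥ 2k, max |F| = C(n−1, k−1). The bound is attained by the star {A : i ∈ A} for any fixed i ∈ [n]. Here C(264−1, 7−1) = C(263, 6) = 433968161991.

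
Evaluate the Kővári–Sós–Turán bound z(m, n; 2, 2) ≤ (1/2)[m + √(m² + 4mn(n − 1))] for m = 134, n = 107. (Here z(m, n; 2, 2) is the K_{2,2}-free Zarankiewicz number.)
z(134, 107; 2, 2) ≤ (1/2)[134 + √(134² + 4·134·107·106)] = (1/2)[134 + √6097268] = 1301.6323

Kővári–Sós–Turán: let r_1, ..., r_134 be the row sums and z = Σ r_i the total number of 1s. Each pair of columns can share at most one row with both entries 1 (else a 2×2 all-ones block appears), so Σ_i C(r_i, 2) ≤ C(107, 2) = 5671. By convexity Σ_i C(r_i, 2) ≥ 134·C(z/134, 2) = z(z − 134)/(2·134), giving z² − 134z − 134·107·106 ≤ 0 and hence z ≤ (1/2)[134 + √(17956 + 4·1519828)] = (1/2)[134 + √6097268] ≈ (1/2)(134 + 2469.2647) = 1301.6323.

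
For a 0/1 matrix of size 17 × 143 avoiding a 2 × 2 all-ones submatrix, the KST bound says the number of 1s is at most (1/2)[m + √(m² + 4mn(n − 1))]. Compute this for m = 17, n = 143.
z(17, 143; 2, 2) ≤ (1/2)[17 + √(17² + 4·17·143·142)] = (1/2)[17 + √1381097] = 596.1004

Kővári–Sós–Turán: let r_1, ..., r_17 be the row sums and z = Σ r_i the total number of 1s. Each pair of columns can share at most one row with both entries 1 (else a 2×2 all-ones block appears), so Σ_i C(r_i, 2) ≤ C(143, 2) = 10153. By convexity Σ_i C(r_i, 2) ≥ 17·C(z/17, 2) = z(z − 17)/(2·17), giving z² − 17z − 17·143·142 ≤ 0 and hence z ≤ (1/2)[17 + √(289 + 4·345202)] = (1/2)[17 + √1381097] ≈ (1/2)(17 + 1175.2008) = 596.1004.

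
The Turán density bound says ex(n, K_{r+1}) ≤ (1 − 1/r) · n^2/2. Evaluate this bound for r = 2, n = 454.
Turán density bound = (1/2) · 454^2/2 = 51529

Turán's theorem: ex(n, K_{r+1}) is achieved by the complete r-partite Turán graph T(n, r) with parts as balanced as possible, and is at most (1 − 1/r) · n^2/2. For r = 2, n = 454: the density bound is (1/2) · 206116/2 = 51529. Since 2 ∣ 454, the Turán graph T(454, 2) has parts of equal size 227, and its edge count e(T(454, 2)) = 51529 attains the density bound exactly.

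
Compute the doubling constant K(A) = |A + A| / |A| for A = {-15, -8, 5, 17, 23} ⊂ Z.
K = |A + A| / |A| = 15/5 = 3

Enumerate A + A = {a + b : a, b ∈ A}. With |A| = 5, there are |A|^2 = 25 ordered sum pairs; collecting distinct values, A + A = {-30, -23, -16, -10, -3, 2, 8, 9, 10, 15, 22, 28, 34, 40, 46}, so |A + A| = 15. Thus K = 15/5 = 3. For comparison, the minimum possible |A + A| over all 5-element sets is 2·5 − 1 = 9 (so min K = 9/5), attained only by arithmetic progressions.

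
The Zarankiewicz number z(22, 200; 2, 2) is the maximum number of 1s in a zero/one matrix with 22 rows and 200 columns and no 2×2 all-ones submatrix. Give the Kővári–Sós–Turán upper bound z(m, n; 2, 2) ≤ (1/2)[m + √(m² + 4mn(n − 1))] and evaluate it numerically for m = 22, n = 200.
z(22, 200; 2, 2) ≤ (1/2)[22 + √(22² + 4·22·200·199)] = (1/2)[22 + √3502884] = 946.7997

Kővári–Sós–Turán: let r_1, ..., r_22 be the row sums and z = Σ r_i the total number of 1s. Each pair of columns can share at most one row with both entries 1 (else a 2×2 all-ones block appears), so Σ_i C(r_i, 2) ≤ C(200, 2) = 19900. By convexity Σ_i C(r_i, 2) ≥ 22·C(z/22, 2) = z(z − 22)/(2·22), giving z² − 22z − 22·200·199 ≤ 0 and hence z ≤ (1/2)[22 + √(484 + 4·875600)] = (1/2)[22 + √3502884] ≈ (1/2)(22 + 1871.5993) = 946.7997.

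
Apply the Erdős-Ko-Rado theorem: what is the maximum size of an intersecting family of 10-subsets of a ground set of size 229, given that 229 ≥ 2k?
max |F| = C(228, 9) = 3910294246315600

The Erdős-Ko-Rado theorem states: for n ≥ 2k, an intersecting family of k-subsets of an n-element set has size at most C(n − 1, k − 1), with equality for 'star' families {A ⊆ [n] : |A| = k, i ∈ A} (fix an element i). For n = 229, k = 10: C(228, 9) = 3910294246315600.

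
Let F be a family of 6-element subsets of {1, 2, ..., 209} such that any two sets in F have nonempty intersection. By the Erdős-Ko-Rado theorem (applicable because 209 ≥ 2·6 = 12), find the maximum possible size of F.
max |F| = C(208, 5) = 3091033296

The Erdős-Ko-Rado theorem states: for n ≥ 2k, an intersecting family of k-subsets of an n-element set has size at most C(n − 1, k − 1), with equality for 'star' families {A ⊆ [n] : |A| = k, i ∈ A} (fix an element i). For n = 209, k = 6: C(208, 5) = 3091033296.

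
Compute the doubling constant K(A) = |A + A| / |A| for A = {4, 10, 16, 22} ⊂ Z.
K = |A + A| / |A| = 7/4

Enumerate A + A = {a + b : a, b ∈ A}. With |A| = 4, there are |A|^2 = 16 ordered sum pairs; collecting distinct values, A + A = {8, 14, 20, 26, 32, 38, 44}, so |A + A| = 7. Thus K = 7/4. Here |A + A| = 2|A| − 1 = 7, the minimum possible — so K = 7/4 is minimal, which holds iff A is an arithmetic progression.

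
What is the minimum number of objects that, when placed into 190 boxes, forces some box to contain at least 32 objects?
n = (32 − 1)·190 + 1 = 5891

By the generalised pigeonhole principle, to guarantee some box contains ≥ r objects we need more than (r − 1) · k objects total. Threshold: n = (r − 1) · k + 1. With r = 32 and k = 190: n = 31 · 190 + 1 = 5890 + 1 = 5891. For n = 5890 = 31 · 190, we can put exactly 31 objects in every box, avoiding 32 in any single one — so 5891 is tight.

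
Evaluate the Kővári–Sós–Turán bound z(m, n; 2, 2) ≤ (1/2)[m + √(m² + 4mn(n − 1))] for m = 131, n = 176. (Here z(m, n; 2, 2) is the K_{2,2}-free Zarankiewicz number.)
z(131, 176; 2, 2) ≤ (1/2)[131 + √(131² + 4·131·176·175)] = (1/2)[131 + √16156361] = 2075.2488

Kővári–Sós–Turán: let r_1, ..., r_131 be the row sums and z = Σ r_i the total number of 1s. Each pair of columns can share at most one row with both entries 1 (else a 2×2 all-ones block appears), so Σ_i C(r_i, 2) ≤ C(176, 2) = 15400. By convexity Σ_i C(r_i, 2) ≥ 131·C(z/131, 2) = z(z − 131)/(2·131), giving z² − 131z − 131·176·175 ≤ 0 and hence z ≤ (1/2)[131 + √(17161 + 4·4034800)] = (1/2)[131 + √16156361] ≈ (1/2)(131 + 4019.4976) = 2075.2488.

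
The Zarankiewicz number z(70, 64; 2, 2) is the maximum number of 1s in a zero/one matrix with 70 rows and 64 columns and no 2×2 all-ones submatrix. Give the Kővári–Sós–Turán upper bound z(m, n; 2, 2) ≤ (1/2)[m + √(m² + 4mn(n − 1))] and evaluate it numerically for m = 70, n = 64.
z(70, 64; 2, 2) ≤ (1/2)[70 + √(70² + 4·70·64·63)] = (1/2)[70 + √1133860] = 567.4143

Kővári–Sós–Turán: let r_1, ..., r_70 be the row sums and z = Σ r_i the total number of 1s. Each pair of columns can share at most one row with both entries 1 (else a 2×2 all-ones block appears), so Σ_i C(r_i, 2) ≤ C(64, 2) = 2016. By convexity Σ_i C(r_i, 2) ≥ 70·C(z/70, 2) = z(z − 70)/(2·70), giving z² − 70z − 70·64·63 ≤ 0 and hence z ≤ (1/2)[70 + √(4900 + 4·282240)] = (1/2)[70 + √1133860] ≈ (1/2)(70 + 1064.8286) = 567.4143.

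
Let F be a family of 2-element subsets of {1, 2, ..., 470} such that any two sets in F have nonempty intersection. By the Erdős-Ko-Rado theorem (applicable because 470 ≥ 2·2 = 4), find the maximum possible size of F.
max |F| = C(469, 1) = 469

Erdős-Ko-Rado (1961): when n ≥ 2k, max |F| = C(n−1, k−1). The bound is attained by the star {A : i ∈ A} for any fixed i ∈ [n]. Here C(470−1, 2−1) = C(469, 1) = 469.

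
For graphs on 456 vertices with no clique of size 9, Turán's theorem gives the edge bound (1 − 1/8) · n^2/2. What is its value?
Turán density bound = (7/8) · 456^2/2 = 90972

Turán's theorem: ex(n, K_{r+1}) is achieved by the complete r-partite Turán graph T(n, r) with parts as balanced as possible, and is at most (1 − 1/r) · n^2/2. For r = 8, n = 456: the density bound is (7/8) · 207936/2 = 90972. Since 8 ∣ 456, the Turán graph T(456, 8) has parts of equal size 57, and its edge count e(T(456, 8)) = 90972 attains the density bound exactly.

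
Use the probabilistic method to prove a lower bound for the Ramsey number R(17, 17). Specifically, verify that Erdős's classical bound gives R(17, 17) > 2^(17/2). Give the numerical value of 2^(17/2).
2^(17/2) = 362.0387; so R(17, 17) > 362.0387

Colour each edge of K_n uniformly at random with red/blue. The expected number of monochromatic K_17 is C(n, 17) · 2 · 2^(−C(17,2)). If C(n, 17) · 2^(1 − C(17,2)) < 1, then with positive probability no monochromatic K_17 exists, so R(17, 17) > n. The standard estimate C(n, 17) ≤ n^17/17! shows this inequality holds whenever n ≤ 2^(17/2) (since 17! · 2^(C(17,2) − 1) > 2^(17^2/2) ≥ n^17). Hence R(17, 17) > 2^(17/2) = 362.0387.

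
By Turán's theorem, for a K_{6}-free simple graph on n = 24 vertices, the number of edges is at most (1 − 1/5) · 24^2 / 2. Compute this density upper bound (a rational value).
Turán density bound = (4/5) · 24^2/2 = 1152/5 ≈ 230.4

Turán's theorem: ex(n, K_{r+1}) is achieved by the complete r-partite Turán graph T(n, r) with parts as balanced as possible, and is at most (1 − 1/r) · n^2/2. For r = 5, n = 24: the density bound is (4/5) · 576/2 = 1152/5 ≈ 230.4. The integer-valued extremum is e(T(24, 5)) = 230, which is strictly less than the density bound 1152/5 since 5 ∤ 24 (the parts of T(24, 5) cannot all be equal).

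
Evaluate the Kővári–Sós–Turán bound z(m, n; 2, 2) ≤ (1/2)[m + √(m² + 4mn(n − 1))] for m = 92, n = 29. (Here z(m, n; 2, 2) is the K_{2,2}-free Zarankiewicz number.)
z(92, 29; 2, 2) ≤ (1/2)[92 + √(92² + 4·92·29·28)] = (1/2)[92 + √307280] = 323.1642

Kővári–Sós–Turán: let r_1, ..., r_92 be the row sums and z = Σ r_i the total number of 1s. Each pair of columns can share at most one row with both entries 1 (else a 2×2 all-ones block appears), so Σ_i C(r_i, 2) ≤ C(29, 2) = 406. By convexity Σ_i C(r_i, 2) ≥ 92·C(z/92, 2) = z(z − 92)/(2·92), giving z² − 92z − 92·29·28 ≤ 0 and hence z ≤ (1/2)[92 + √(8464 + 4·74704)] = (1/2)[92 + √307280] ≈ (1/2)(92 + 554.3284) = 323.1642.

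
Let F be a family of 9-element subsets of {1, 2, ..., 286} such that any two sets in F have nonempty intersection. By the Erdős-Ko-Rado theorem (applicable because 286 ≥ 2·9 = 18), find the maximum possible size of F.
max |F| = C(285, 8) = 977668383492945

The Erdős-Ko-Rado theorem states: for n ≥ 2k, an intersecting family of k-subsets of an n-element set has size at most C(n − 1, k − 1), with equality for 'star' families {A ⊆ [n] : |A| = k, i ∈ A} (fix an element i). For n = 286, k = 9: C(285, 8) = 977668383492945.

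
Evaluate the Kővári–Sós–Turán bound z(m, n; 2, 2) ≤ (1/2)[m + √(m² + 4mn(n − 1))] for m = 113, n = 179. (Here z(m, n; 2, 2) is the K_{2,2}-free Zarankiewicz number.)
z(113, 179; 2, 2) ≤ (1/2)[113 + √(113² + 4·113·179·178)] = (1/2)[113 + √14414393] = 1954.8146

Kővári–Sós–Turán: let r_1, ..., r_113 be the row sums and z = Σ r_i the total number of 1s. Each pair of columns can share at most one row with both entries 1 (else a 2×2 all-ones block appears), so Σ_i C(r_i, 2) ≤ C(179, 2) = 15931. By convexity Σ_i C(r_i, 2) ≥ 113·C(z/113, 2) = z(z − 113)/(2·113), giving z² − 113z − 113·179·178 ≤ 0 and hence z ≤ (1/2)[113 + √(12769 + 4·3600406)] = (1/2)[113 + √14414393] ≈ (1/2)(113 + 3796.6292) = 1954.8146.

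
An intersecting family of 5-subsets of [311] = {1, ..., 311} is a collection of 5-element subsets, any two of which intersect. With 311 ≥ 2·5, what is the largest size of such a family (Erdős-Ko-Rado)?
max |F| = C(310, 4) = 377396635

The Erdős-Ko-Rado theorem states: for n ≥ 2k, an intersecting family of k-subsets of an n-element set has size at most C(n − 1, k − 1), with equality for 'star' families {A ⊆ [n] : |A| = k, i ∈ A} (fix an element i). For n = 311, k = 5: C(310, 4) = 377396635.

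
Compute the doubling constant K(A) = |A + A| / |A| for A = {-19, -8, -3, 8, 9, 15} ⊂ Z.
K = |A + A| / |A| = 20/6 = 10/3

Enumerate A + A = {a + b : a, b ∈ A}. With |A| = 6, there are |A|^2 = 36 ordered sum pairs; collecting distinct values, A + A = {-38, -27, -22, -16, -11, -10, -6, -4, 0, 1, 5, 6, 7, 12, 16, 17, 18, 23, 24, 30}, so |A + A| = 20. Thus K = 20/6 = 10/3. For comparison, the minimum possible |A + A| over all 6-element sets is 2·6 − 1 = 11 (so min K = 11/6), attained only by arithmetic progressions.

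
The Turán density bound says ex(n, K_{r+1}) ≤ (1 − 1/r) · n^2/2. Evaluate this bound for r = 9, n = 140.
Turán density bound = (8/9) · 140^2/2 = 78400/9 ≈ 8711.1111

Turán's theorem: ex(n, K_{r+1}) is achieved by the complete r-partite Turán graph T(n, r) with parts as balanced as possible, and is at most (1 − 1/r) · n^2/2. For r = 9, n = 140: the density bound is (8/9) · 19600/2 = 78400/9 ≈ 8711.1111. The integer-valued extremum is e(T(140, 9)) = 8710, which is strictly less than the density bound 78400/9 since 9 ∤ 140 (the parts of T(140, 9) cannot all be equal).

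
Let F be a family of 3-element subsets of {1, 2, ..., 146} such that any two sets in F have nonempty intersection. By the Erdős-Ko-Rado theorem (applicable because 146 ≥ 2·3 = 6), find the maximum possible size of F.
max |F| = C(145, 2) = 10440

The Erdős-Ko-Rado theorem states: for n ≥ 2k, an intersecting family of k-subsets of an n-element set has size at most C(n − 1, k − 1), with equality for 'star' families {A ⊆ [n] : |A| = k, i ∈ A} (fix an element i). For n = 146, k = 3: C(145, 2) = 10440.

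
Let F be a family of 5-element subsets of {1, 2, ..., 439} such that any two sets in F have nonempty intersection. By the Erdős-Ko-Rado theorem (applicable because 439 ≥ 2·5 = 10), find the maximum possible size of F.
max |F| = C(438, 4) = 1512585915

Erdős-Ko-Rado (1961): when n ≥ 2k, max |F| = C(n−1, k−1). The bound is attained by the star {A : i ∈ A} for any fixed i ∈ [n]. Here C(439−1, 5−1) = C(438, 4) = 1512585915.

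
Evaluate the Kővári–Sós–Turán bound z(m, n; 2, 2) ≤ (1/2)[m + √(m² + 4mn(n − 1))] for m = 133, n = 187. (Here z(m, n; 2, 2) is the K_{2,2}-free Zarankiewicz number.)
z(133, 187; 2, 2) ≤ (1/2)[133 + √(133² + 4·133·187·186)] = (1/2)[133 + √18521713] = 2218.343

Kővári–Sós–Turán: let r_1, ..., r_133 be the row sums and z = Σ r_i the total number of 1s. Each pair of columns can share at most one row with both entries 1 (else a 2×2 all-ones block appears), so Σ_i C(r_i, 2) ≤ C(187, 2) = 17391. By convexity Σ_i C(r_i, 2) ≥ 133·C(z/133, 2) = z(z − 133)/(2·133), giving z² − 133z − 133·187·186 ≤ 0 and hence z ≤ (1/2)[133 + √(17689 + 4·4626006)] = (1/2)[133 + √18521713] ≈ (1/2)(133 + 4303.686) = 2218.343.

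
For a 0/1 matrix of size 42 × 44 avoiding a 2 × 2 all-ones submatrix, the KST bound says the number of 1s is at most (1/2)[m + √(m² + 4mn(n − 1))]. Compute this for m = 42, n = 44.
z(42, 44; 2, 2) ≤ (1/2)[42 + √(42² + 4·42·44·43)] = (1/2)[42 + √319620] = 303.6747

Kővári–Sós–Turán: let r_1, ..., r_42 be the row sums and z = Σ r_i the total number of 1s. Each pair of columns can share at most one row with both entries 1 (else a 2×2 all-ones block appears), so Σ_i C(r_i, 2) ≤ C(44, 2) = 946. By convexity Σ_i C(r_i, 2) ≥ 42·C(z/42, 2) = z(z − 42)/(2·42), giving z² − 42z − 42·44·43 ≤ 0 and hence z ≤ (1/2)[42 + √(1764 + 4·79464)] = (1/2)[42 + √319620] ≈ (1/2)(42 + 565.3494) = 303.6747.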